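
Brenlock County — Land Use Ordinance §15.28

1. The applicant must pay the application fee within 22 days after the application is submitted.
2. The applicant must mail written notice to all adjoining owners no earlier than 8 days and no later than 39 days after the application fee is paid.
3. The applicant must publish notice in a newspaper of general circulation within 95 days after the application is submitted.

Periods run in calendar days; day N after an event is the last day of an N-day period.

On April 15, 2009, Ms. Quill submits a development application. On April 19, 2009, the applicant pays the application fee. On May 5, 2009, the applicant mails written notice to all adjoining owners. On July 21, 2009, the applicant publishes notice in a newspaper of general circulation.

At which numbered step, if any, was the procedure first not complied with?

Step 3

(1) due by April 15, 2009 + 22 days = May 7, 2009; April 19, 2009 is within that limit.
(2) the permitted window runs from April 19, 2009 + 8 = April 27, 2009 to April 19, 2009 + 39 = May 28, 2009; May 5, 2009 falls inside that range.
(3) due by April 15, 2009 + 95 days = July 19, 2009; July 21, 2009 misses that deadline by 2 days.
No need to go further; step 3 was not satisfied.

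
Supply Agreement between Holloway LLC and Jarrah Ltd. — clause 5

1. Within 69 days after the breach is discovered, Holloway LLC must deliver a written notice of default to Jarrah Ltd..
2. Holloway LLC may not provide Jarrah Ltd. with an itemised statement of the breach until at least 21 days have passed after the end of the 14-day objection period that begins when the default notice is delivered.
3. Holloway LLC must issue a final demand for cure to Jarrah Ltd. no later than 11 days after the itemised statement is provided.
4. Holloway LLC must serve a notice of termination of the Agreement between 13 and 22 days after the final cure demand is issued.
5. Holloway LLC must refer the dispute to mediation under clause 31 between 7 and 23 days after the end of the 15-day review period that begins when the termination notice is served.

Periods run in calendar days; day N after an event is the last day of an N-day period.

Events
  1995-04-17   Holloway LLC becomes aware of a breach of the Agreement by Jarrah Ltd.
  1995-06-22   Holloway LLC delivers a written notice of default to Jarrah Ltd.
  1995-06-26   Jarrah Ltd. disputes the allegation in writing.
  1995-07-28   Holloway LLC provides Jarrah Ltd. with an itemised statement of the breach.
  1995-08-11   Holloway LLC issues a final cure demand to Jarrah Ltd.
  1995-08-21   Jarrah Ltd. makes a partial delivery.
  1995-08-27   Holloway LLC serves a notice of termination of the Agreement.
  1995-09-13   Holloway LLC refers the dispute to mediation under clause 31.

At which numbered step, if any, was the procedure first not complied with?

Step 3

Step 1 — counting 69 days from 1995-04-17 (when the breach is discovered) gives a deadline of 1995-06-25; completed 1995-06-22, before the deadline.
Step 2 — must wait 21 days from 1995-07-06 (end of the 14-day objection period, which began when the default notice is delivered on 1995-06-22), so not before 1995-07-27; done 1995-07-28, after the minimum wait.
Step 3 — counting 11 days from 1995-07-28 (when the itemised statement is provided) gives a deadline of 1995-08-08; done 1995-08-11 — 3 days late.
The procedure was therefore not followed at step 3.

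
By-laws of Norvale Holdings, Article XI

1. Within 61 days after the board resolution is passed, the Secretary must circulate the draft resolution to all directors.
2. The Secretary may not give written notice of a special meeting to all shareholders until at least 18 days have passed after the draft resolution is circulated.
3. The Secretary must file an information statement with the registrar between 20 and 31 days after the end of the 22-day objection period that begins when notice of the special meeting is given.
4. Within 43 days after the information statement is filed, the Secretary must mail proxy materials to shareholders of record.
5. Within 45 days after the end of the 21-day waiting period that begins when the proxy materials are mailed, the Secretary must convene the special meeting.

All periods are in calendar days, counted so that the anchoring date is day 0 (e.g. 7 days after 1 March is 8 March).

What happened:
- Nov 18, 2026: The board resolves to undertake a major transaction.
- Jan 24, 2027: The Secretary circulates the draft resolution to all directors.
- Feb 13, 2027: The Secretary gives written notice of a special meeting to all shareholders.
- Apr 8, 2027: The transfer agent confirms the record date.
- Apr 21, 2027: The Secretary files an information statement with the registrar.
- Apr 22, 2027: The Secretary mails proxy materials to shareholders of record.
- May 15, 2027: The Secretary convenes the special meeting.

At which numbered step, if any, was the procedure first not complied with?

Step 1

(1) due by Nov 18, 2026 + 61 days = Jan 18, 2027; not done until Jan 24, 2027, 6 days after the deadline.
Later steps need not be reached.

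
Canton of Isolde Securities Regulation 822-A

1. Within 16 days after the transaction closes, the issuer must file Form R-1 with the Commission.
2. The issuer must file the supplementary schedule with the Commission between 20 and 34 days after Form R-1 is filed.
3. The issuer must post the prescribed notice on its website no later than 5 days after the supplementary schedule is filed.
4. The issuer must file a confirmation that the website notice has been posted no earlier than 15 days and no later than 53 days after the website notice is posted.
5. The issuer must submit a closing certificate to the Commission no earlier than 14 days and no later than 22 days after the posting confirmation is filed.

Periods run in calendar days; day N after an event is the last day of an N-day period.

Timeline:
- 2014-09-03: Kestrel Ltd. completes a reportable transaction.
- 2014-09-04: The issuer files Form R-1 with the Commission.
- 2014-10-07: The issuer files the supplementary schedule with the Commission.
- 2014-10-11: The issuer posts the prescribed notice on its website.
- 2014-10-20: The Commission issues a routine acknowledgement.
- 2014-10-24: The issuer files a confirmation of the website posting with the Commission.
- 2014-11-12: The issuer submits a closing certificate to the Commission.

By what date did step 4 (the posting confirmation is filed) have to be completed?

2014-12-03

Step 4 runs from 2014-10-11, when the website notice is posted. The window is 15–53 days after 2014-10-11; it closes on 2014-12-03.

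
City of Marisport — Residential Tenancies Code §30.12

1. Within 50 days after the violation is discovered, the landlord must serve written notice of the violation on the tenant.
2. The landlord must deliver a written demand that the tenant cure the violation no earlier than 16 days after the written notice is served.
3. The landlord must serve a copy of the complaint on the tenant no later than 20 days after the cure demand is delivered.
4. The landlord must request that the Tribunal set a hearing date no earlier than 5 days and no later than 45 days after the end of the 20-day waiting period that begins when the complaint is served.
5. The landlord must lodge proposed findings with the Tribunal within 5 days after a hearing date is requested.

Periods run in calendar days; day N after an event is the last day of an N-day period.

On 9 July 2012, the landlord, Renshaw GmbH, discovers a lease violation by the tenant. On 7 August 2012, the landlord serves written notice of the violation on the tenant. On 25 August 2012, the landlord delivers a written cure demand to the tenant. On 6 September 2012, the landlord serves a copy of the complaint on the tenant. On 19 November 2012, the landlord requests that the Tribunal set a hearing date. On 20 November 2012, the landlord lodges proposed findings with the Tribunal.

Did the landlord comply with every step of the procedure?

(1) due by 9 July 2012 + 50 days = 28 August 2012; 7 August 2012 is within that limit.
(2) permitted from 7 August 2012 + 16 days = 23 August 2012 onward; done 25 August 2012, after the minimum wait.
(3) due by 25 August 2012 + 20 days = 14 September 2012; 6 September 2012 is within that limit.
(4) the permitted window runs from 26 September 2012 + 5 = 1 October 2012 to 26 September 2012 + 45 = 10 November 2012; done 19 November 2012 — 9 days after the window closed.

No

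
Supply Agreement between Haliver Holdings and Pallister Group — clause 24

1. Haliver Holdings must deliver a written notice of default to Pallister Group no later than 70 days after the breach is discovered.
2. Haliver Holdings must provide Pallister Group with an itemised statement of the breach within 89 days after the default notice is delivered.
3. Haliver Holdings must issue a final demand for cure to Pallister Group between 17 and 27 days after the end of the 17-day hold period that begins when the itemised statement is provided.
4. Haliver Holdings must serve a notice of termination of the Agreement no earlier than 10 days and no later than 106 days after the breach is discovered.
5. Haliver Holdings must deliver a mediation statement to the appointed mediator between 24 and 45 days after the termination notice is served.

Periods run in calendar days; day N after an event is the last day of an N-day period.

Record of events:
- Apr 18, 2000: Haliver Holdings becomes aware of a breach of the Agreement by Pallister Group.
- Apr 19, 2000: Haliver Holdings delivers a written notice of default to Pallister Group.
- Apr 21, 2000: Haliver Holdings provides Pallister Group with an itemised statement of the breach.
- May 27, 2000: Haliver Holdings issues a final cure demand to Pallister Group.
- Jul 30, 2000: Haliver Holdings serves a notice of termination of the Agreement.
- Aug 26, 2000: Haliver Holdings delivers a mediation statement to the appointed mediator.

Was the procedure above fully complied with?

Yes

Step 1 — counting 70 days from Apr 18, 2000 (when the breach is discovered) gives a deadline of Jun 27, 2000; Apr 19, 2000 is within that limit.
Step 2 — counting 89 days from Apr 19, 2000 (when the default notice is delivered) gives a deadline of Jul 17, 2000; done Apr 21, 2000 — timely.
Step 3 — 17 and 27 days from May 8, 2000 (end of the 17-day hold period, which began when the itemised statement is provided on Apr 21, 2000) are May 25, 2000 and Jun 4, 2000 respectively; done May 27, 2000, which is between those dates.
Step 4 — 10 and 106 days from Apr 18, 2000 (when the breach is discovered) are Apr 28, 2000 and Aug 2, 2000 respectively; done Jul 30, 2000, which is between those dates.
Step 5 — 24 and 45 days from Jul 30, 2000 (when the termination notice is served) are Aug 23, 2000 and Sep 13, 2000 respectively; done Aug 26, 2000, which is between those dates.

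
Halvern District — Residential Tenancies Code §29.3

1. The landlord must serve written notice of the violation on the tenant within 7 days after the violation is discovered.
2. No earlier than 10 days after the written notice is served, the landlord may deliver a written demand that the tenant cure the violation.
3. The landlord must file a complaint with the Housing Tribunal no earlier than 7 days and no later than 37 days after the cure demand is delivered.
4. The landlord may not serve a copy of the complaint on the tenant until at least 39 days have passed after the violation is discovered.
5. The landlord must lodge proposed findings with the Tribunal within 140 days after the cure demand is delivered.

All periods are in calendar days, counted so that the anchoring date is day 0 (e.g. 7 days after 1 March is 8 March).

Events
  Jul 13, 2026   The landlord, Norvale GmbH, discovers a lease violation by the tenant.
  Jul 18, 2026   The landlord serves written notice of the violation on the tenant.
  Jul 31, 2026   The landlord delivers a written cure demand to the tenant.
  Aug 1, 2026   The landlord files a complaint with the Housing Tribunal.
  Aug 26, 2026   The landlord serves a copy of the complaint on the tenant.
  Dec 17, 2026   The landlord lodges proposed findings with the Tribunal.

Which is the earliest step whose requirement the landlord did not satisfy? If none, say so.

(1) due by Jul 13, 2026 + 7 days = Jul 20, 2026; done Jul 18, 2026 — timely.
(2) permitted from Jul 18, 2026 + 10 days = Jul 28, 2026 onward; Jul 31, 2026 is on or after that date.
(3) the permitted window runs from Jul 31, 2026 + 7 = Aug 7, 2026 to Jul 31, 2026 + 37 = Sep 6, 2026; done Aug 1, 2026 — 6 days before the window opened.
That is the first point of non-compliance.

Step 3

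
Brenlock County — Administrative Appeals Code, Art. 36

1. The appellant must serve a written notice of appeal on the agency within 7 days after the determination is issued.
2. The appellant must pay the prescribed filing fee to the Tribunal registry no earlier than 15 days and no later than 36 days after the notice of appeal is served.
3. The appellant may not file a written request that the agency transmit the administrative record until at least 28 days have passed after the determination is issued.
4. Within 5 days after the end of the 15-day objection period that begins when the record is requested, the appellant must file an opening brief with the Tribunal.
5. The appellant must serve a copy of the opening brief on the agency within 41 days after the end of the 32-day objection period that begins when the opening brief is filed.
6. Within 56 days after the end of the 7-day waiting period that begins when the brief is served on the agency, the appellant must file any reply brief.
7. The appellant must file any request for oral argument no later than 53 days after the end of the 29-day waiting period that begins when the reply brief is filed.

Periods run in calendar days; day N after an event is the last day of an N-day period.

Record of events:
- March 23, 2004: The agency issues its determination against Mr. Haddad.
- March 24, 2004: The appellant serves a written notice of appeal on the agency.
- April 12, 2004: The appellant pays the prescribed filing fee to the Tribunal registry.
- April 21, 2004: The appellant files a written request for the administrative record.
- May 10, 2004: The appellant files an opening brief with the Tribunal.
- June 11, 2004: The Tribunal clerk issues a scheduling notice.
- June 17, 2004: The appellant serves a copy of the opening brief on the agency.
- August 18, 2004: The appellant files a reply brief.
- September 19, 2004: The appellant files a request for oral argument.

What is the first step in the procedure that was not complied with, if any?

None — every step was satisfied

(1) due by March 23, 2004 + 7 days = March 30, 2004; completed March 24, 2004, before the deadline.
(2) the permitted window runs from March 24, 2004 + 15 = April 8, 2004 to March 24, 2004 + 36 = April 29, 2004; April 12, 2004 falls inside that range.
(3) permitted from March 23, 2004 + 28 days = April 20, 2004 onward; April 21, 2004 is on or after that date.
(4) due by May 6, 2004 + 5 days = May 11, 2004; done May 10, 2004 — timely.
(5) due by June 11, 2004 + 41 days = July 22, 2004; June 17, 2004 is within that limit.
(6) due by June 24, 2004 + 56 days = August 19, 2004; August 18, 2004 is within that limit.
(7) due by September 16, 2004 + 53 days = November 8, 2004; completed September 19, 2004, before the deadline.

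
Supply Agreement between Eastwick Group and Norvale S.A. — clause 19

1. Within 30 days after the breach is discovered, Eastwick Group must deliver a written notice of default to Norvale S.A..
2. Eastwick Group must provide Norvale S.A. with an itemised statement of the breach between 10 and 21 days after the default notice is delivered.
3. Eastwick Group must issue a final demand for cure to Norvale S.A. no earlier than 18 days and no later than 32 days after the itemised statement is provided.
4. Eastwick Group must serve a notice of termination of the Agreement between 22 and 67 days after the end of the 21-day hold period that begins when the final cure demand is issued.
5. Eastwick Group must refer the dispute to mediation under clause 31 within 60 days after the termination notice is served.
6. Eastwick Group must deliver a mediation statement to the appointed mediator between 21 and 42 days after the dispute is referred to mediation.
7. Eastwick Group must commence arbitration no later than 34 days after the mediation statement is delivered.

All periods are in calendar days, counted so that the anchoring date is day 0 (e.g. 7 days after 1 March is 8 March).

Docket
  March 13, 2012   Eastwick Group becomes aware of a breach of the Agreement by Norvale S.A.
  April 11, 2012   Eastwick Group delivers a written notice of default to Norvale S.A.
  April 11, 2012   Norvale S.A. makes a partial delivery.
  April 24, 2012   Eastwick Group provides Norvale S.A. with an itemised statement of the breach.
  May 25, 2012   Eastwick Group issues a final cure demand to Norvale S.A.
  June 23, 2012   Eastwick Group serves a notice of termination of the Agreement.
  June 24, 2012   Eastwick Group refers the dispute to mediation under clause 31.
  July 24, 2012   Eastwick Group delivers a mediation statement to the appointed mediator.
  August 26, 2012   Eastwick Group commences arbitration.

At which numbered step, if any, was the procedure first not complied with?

Step 4

Step 1 — counting 30 days from March 13, 2012 (when the breach is discovered) gives a deadline of April 12, 2012; done April 11, 2012 — timely.
Step 2 — 10 and 21 days from April 11, 2012 (when the default notice is delivered) are April 21, 2012 and May 2, 2012 respectively; done April 24, 2012 — within the window.
Step 3 — 18 and 32 days from April 24, 2012 (when the itemised statement is provided) are May 12, 2012 and May 26, 2012 respectively; done May 25, 2012 — within the window.
Step 4 — 22 and 67 days from June 15, 2012 (end of the 21-day hold period, which began when the final cure demand is issued on May 25, 2012) are July 7, 2012 and August 21, 2012 respectively; June 23, 2012 is 14 days too early.
The analysis stops there.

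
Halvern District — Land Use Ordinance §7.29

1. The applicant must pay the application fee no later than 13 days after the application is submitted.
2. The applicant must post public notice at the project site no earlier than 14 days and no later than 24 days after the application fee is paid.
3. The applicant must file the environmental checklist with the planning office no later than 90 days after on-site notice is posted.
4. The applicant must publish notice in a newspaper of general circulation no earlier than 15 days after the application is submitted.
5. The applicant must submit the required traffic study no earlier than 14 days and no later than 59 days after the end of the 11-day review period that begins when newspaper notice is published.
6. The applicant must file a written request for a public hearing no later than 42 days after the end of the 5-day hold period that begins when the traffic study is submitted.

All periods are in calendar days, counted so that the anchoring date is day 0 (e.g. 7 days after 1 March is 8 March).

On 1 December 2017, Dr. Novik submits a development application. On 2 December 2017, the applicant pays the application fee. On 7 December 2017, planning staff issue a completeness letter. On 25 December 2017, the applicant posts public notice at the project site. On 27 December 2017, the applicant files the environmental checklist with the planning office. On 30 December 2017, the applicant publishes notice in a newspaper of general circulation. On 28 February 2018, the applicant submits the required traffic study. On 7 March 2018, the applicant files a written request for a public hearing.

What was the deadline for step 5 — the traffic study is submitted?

Newspaper notice is published on 30 December 2017; the 11-day review period therefore ends 10 January 2018, and step 5 runs from that date. The window is 14–59 days after 10 January 2018; it closes on 10 March 2018.

10 March 2018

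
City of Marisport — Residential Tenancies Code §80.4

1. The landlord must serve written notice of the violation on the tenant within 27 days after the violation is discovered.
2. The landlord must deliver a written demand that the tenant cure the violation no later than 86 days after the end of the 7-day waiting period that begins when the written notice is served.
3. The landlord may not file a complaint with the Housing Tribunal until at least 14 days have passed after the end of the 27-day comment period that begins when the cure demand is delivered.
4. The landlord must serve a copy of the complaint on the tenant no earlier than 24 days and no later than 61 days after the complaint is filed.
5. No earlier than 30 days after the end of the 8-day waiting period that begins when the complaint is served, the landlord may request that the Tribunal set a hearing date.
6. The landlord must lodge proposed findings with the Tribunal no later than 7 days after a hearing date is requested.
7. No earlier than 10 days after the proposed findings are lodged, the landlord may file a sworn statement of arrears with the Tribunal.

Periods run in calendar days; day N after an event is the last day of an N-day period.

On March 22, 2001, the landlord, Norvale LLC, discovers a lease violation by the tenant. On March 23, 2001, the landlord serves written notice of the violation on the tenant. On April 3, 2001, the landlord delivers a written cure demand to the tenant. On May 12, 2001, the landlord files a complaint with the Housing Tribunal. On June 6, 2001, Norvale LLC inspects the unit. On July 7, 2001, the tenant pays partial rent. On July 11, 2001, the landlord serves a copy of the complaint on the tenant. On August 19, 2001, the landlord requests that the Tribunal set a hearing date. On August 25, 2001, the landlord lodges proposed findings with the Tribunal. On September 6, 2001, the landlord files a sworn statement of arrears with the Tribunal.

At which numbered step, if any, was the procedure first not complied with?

Step 3

Step 1: 27 days after March 22, 2001 (when the violation is discovered) is April 18, 2001; completed March 23, 2001, before the deadline.
Step 2: 86 days after March 30, 2001 (end of the 7-day waiting period, which began when the written notice is served on March 23, 2001) is June 24, 2001; completed April 3, 2001, before the deadline.
Step 3: the earliest permitted date is 14 days after April 30, 2001 (end of the 27-day comment period, which began when the cure demand is delivered on April 3, 2001), i.e. May 14, 2001; done May 12, 2001 — 2 days too early.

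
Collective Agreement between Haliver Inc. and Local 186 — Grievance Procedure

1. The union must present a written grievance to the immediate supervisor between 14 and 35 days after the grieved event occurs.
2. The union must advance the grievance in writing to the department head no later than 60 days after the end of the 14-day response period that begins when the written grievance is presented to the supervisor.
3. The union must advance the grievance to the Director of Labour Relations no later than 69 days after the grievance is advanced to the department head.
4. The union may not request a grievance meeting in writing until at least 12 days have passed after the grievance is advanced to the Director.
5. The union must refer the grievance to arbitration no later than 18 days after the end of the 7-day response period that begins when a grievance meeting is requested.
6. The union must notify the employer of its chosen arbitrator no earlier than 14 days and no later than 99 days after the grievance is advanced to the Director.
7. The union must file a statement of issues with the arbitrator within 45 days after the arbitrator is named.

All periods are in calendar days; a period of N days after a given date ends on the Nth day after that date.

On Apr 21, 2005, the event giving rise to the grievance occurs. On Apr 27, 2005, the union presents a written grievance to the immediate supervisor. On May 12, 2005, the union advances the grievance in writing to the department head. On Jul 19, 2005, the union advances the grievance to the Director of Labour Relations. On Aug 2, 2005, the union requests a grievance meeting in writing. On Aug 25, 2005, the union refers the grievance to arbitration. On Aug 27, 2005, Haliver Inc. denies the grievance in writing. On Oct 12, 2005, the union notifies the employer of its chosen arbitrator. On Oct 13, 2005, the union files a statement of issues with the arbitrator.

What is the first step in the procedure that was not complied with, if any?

Step 1: the window is 14–35 days after Apr 21, 2005 (when the grieved event occurs), so May 5, 2005 through May 26, 2005; Apr 27, 2005 is 8 days too early.
Later steps need not be reached.

Step 1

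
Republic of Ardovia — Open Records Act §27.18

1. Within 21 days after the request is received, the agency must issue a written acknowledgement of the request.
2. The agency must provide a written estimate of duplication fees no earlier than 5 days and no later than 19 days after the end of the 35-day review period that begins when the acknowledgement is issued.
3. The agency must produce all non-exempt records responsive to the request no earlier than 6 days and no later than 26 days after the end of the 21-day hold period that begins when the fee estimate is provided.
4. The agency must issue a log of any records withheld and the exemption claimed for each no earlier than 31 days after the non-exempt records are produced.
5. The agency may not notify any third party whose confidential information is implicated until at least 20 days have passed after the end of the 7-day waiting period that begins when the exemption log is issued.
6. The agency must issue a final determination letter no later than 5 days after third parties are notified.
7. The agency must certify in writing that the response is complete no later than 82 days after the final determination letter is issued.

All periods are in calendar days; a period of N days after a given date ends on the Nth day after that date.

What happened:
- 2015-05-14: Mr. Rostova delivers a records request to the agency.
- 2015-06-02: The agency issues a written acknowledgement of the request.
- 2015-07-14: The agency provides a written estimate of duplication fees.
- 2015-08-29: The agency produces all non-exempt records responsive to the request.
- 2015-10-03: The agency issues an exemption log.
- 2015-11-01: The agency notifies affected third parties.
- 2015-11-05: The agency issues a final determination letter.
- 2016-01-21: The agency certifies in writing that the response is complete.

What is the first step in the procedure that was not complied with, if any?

(1) due by 2015-05-14 + 21 days = 2015-06-04; done 2015-06-02 — timely.
(2) the permitted window runs from 2015-07-07 + 5 = 2015-07-12 to 2015-07-07 + 19 = 2015-07-26; done 2015-07-14 — within the window.
(3) the permitted window runs from 2015-08-04 + 6 = 2015-08-10 to 2015-08-04 + 26 = 2015-08-30; done 2015-08-29 — within the window.
(4) permitted from 2015-08-29 + 31 days = 2015-09-29 onward; done 2015-10-03 — permitted.
(5) permitted from 2015-10-10 + 20 days = 2015-10-30 onward; done 2015-11-01, after the minimum wait.
(6) due by 2015-11-01 + 5 days = 2015-11-06; completed 2015-11-05, before the deadline.
(7) due by 2015-11-05 + 82 days = 2016-01-26; done 2016-01-21 — timely.

None — every step was satisfied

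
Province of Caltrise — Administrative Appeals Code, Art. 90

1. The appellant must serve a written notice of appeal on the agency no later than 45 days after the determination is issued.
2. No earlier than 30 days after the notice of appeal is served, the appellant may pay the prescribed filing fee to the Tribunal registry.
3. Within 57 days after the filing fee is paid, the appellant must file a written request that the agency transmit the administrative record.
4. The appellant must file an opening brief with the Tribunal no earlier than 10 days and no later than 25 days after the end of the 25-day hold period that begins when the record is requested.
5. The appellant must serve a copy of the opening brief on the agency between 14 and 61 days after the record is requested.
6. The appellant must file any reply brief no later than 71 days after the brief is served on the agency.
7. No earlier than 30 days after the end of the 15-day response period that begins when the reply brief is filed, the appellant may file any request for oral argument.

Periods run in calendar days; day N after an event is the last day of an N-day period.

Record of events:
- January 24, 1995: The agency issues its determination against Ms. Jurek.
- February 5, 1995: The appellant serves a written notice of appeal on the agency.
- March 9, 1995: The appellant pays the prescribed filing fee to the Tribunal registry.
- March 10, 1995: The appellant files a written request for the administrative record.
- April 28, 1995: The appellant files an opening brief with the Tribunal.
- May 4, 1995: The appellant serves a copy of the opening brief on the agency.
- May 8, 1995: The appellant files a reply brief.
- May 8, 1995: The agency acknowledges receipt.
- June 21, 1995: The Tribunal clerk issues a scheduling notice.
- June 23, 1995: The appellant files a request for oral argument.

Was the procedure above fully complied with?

Yes

Step 1: 45 days after January 24, 1995 (when the determination is issued) is March 10, 1995; done February 5, 1995 — timely.
Step 2: the earliest permitted date is 30 days after February 5, 1995 (when the notice of appeal is served), i.e. March 7, 1995; March 9, 1995 is on or after that date.
Step 3: 57 days after March 9, 1995 (when the filing fee is paid) is May 5, 1995; completed March 10, 1995, before the deadline.
Step 4: the window is 10–25 days after April 4, 1995 (end of the 25-day hold period, which began when the record is requested on March 10, 1995), so April 14, 1995 through April 29, 1995; done April 28, 1995 — within the window.
Step 5: the window is 14–61 days after March 10, 1995 (when the record is requested), so March 24, 1995 through May 10, 1995; done May 4, 1995 — within the window.
Step 6: 71 days after May 4, 1995 (when the brief is served on the agency) is July 14, 1995; completed May 8, 1995, before the deadline.
Step 7: the earliest permitted date is 30 days after May 23, 1995 (end of the 15-day response period, which began when the reply brief is filed on May 8, 1995), i.e. June 22, 1995; done June 23, 1995, after the minimum wait.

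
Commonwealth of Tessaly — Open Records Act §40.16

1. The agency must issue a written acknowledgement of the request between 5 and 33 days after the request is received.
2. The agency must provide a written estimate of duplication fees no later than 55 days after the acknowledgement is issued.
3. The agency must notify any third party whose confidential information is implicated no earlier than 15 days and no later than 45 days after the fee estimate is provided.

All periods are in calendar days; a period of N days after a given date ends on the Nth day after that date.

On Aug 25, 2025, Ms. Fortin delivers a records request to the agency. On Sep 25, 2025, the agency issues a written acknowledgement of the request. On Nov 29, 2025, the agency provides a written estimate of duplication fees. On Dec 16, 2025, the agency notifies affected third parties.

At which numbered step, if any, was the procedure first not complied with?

Step 2

Step 1: the window is 5–33 days after Aug 25, 2025 (when the request is received), so Aug 30, 2025 through Sep 27, 2025; done Sep 25, 2025, which is between those dates.
Step 2: 55 days after Sep 25, 2025 (when the acknowledgement is issued) is Nov 19, 2025; not done until Nov 29, 2025, 10 days after the deadline.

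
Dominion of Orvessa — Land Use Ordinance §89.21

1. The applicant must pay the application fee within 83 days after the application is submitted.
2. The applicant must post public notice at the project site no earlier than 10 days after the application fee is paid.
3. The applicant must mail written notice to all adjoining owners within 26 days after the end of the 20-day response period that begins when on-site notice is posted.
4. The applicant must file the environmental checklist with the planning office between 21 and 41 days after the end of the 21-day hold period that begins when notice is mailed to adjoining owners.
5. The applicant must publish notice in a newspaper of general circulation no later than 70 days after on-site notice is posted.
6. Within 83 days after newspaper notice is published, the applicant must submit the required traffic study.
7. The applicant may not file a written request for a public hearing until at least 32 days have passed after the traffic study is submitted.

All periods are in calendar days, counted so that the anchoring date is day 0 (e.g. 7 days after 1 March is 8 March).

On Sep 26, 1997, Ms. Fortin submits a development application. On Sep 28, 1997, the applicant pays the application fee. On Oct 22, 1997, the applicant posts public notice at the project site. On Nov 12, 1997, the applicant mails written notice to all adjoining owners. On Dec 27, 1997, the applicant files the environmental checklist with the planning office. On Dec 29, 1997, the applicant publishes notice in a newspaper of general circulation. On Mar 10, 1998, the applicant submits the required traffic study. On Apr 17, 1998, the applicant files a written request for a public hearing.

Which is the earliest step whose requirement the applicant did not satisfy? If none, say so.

None — every step was satisfied

(1) due by Sep 26, 1997 + 83 days = Dec 18, 1997; Sep 28, 1997 is within that limit.
(2) permitted from Sep 28, 1997 + 10 days = Oct 8, 1997 onward; done Oct 22, 1997, after the minimum wait.
(3) due by Nov 11, 1997 + 26 days = Dec 7, 1997; completed Nov 12, 1997, before the deadline.
(4) the permitted window runs from Dec 3, 1997 + 21 = Dec 24, 1997 to Dec 3, 1997 + 41 = Jan 13, 1998; done Dec 27, 1997 — within the window.
(5) due by Oct 22, 1997 + 70 days = Dec 31, 1997; completed Dec 29, 1997, before the deadline.
(6) due by Dec 29, 1997 + 83 days = Mar 22, 1998; completed Mar 10, 1998, before the deadline.
(7) permitted from Mar 10, 1998 + 32 days = Apr 11, 1998 onward; done Apr 17, 1998 — permitted.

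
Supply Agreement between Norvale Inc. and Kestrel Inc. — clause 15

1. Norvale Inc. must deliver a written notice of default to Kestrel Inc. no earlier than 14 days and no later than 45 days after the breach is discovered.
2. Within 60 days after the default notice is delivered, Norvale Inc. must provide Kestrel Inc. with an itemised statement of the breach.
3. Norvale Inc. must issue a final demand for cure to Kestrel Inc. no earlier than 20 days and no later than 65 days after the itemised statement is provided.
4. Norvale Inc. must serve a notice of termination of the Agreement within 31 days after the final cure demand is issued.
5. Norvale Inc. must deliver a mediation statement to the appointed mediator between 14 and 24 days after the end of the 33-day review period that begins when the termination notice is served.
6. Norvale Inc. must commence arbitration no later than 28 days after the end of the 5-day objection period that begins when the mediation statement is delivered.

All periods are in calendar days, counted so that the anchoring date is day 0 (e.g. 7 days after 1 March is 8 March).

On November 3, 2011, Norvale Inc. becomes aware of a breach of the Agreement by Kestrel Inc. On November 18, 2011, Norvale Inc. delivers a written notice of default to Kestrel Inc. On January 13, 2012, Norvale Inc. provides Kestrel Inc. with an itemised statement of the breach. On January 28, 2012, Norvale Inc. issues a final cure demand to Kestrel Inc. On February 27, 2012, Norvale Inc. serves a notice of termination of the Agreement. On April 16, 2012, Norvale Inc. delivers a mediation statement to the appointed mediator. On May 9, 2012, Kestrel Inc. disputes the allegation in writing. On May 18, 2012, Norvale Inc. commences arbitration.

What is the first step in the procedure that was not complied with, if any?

Step 3

(1) the permitted window runs from November 3, 2011 + 14 = November 17, 2011 to November 3, 2011 + 45 = December 18, 2011; done November 18, 2011, which is between those dates.
(2) due by November 18, 2011 + 60 days = January 17, 2012; completed January 13, 2012, before the deadline.
(3) the permitted window runs from January 13, 2012 + 20 = February 2, 2012 to January 13, 2012 + 65 = March 18, 2012; January 28, 2012 is 5 days too early.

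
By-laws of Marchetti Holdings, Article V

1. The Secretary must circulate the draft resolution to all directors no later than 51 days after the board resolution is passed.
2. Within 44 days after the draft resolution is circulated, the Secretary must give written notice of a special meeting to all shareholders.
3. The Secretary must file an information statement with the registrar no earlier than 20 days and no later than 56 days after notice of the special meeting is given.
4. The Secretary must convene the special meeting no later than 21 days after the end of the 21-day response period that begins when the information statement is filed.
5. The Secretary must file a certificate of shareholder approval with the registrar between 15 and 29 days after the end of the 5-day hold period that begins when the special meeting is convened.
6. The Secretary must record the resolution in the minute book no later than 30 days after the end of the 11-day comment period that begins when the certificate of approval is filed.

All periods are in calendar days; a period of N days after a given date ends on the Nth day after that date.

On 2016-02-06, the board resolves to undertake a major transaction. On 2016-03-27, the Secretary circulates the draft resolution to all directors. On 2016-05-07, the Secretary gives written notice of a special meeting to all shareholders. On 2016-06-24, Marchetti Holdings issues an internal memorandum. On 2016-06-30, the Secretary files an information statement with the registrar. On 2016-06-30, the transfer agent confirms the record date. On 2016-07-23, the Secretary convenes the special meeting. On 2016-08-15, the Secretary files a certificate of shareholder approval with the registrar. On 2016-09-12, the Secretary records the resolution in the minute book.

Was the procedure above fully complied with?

Yes

Step 1 — counting 51 days from 2016-02-06 (when the board resolution is passed) gives a deadline of 2016-03-28; 2016-03-27 is within that limit.
Step 2 — counting 44 days from 2016-03-27 (when the draft resolution is circulated) gives a deadline of 2016-05-10; completed 2016-05-07, before the deadline.
Step 3 — 20 and 56 days from 2016-05-07 (when notice of the special meeting is given) are 2016-05-27 and 2016-07-02 respectively; done 2016-06-30 — within the window.
Step 4 — counting 21 days from 2016-07-21 (end of the 21-day response period, which began when the information statement is filed on 2016-06-30) gives a deadline of 2016-08-11; completed 2016-07-23, before the deadline.
Step 5 — 15 and 29 days from 2016-07-28 (end of the 5-day hold period, which began when the special meeting is convened on 2016-07-23) are 2016-08-12 and 2016-08-26 respectively; done 2016-08-15 — within the window.
Step 6 — counting 30 days from 2016-08-26 (end of the 11-day comment period, which began when the certificate of approval is filed on 2016-08-15) gives a deadline of 2016-09-25; done 2016-09-12 — timely.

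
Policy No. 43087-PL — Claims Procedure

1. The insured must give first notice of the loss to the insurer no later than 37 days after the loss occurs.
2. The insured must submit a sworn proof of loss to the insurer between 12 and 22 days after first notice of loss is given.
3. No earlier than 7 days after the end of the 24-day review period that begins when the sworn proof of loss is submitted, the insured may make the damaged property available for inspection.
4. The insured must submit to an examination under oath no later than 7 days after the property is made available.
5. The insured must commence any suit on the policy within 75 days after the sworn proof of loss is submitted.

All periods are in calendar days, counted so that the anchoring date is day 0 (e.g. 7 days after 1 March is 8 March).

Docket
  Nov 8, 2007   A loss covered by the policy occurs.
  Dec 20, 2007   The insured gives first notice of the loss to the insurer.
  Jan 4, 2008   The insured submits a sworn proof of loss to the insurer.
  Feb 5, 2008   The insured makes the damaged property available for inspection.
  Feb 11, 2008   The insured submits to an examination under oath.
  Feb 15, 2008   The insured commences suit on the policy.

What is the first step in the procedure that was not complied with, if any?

Step 1

Step 1 — counting 37 days from Nov 8, 2007 (when the loss occurs) gives a deadline of Dec 15, 2007; not done until Dec 20, 2007, 5 days after the deadline.
No need to go further; step 1 was not satisfied.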